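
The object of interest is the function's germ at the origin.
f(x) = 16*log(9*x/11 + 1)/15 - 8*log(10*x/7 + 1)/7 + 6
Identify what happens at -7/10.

The term (-8/7)*log(1 - x/(-7/10)) has argument 1 - -7/10/(-7/10) = 0 at -7/10: a logarithmic (infinitely-sheeted) branch point; the remaining terms are analytic or single-valued there.

The point is a logarithmic branch point.


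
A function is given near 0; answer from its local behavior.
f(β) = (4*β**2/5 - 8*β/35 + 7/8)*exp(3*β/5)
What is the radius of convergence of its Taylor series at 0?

The factor exp(3*β/5) is entire and contributes no finite singular point.
The polynomial part has no poles.
No finite singular points: the Taylor series at 0 converges everywhere.

The radius of convergence is infinite.


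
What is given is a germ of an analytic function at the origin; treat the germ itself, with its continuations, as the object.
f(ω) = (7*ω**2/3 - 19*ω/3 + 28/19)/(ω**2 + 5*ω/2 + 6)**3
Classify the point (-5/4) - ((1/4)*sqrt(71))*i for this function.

The point is a pole of order 3.

The denominator factor ω**2 + 5*ω/2 + 6 vanishes at (-5/4) - ((1/4)*sqrt(71))*i and appears to the power 3; the numerator there equals (1223/456) + ((73/24)*sqrt(71))*i, nonzero, and no other factor vanishes.
Hence a pole whose order is the multiplicity, 3.


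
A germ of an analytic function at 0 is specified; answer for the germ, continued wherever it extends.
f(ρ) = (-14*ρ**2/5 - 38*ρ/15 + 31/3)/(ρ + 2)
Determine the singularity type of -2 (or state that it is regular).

The point is a pole of order 1.

The denominator factor ρ + 2 vanishes at -2 and appears to the power 1; the numerator there equals 21/5, nonzero, and no other factor vanishes.
Hence a pole whose order is the multiplicity, 1.


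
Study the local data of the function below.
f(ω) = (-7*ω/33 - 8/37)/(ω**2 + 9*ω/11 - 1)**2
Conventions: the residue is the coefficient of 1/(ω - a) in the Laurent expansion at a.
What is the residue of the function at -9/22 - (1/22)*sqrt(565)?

The residue is -(12749/11811325)*sqrt(565).

The factor ω**2 + 9*ω/11 - 1 splits as (ω - a)(ω - a') with a = -9/22 - (1/22)*sqrt(565), a' = -9/22 + (1/22)*sqrt(565). At the order-2 pole a set g(ω) = (ω - a)^2*f(ω) = [-7*ω/33 - 8/37] / (ω - a')^2.
Order-2 pole: residue = g'(a); g'(-9/22 - (1/22)*sqrt(565)) = -(12749/11811325)*sqrt(565), so the residue is -(12749/11811325)*sqrt(565).


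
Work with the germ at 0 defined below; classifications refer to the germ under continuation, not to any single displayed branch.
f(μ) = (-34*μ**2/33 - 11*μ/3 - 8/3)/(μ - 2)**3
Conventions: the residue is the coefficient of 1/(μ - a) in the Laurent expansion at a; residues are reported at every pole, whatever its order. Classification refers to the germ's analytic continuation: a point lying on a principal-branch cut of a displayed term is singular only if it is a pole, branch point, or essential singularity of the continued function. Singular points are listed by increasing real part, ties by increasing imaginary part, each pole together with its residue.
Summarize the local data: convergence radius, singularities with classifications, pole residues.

Denominator factor (μ - 2)^3: pole of order 3 at 2, modulus 2.
The radius of convergence is the smallest modulus among the singular points: 2.
At the order-3 pole 2 set g(μ) = (μ - (2))^3*f(μ) = -34*μ**2/33 - 11*μ/3 - 8/3.
Order-3 pole: residue = g''(a)/2; g''(2) = -68/33, so the residue is -34/33.

Radius of convergence at 0: 2.
At 2: a pole of order 3; residue -34/33.


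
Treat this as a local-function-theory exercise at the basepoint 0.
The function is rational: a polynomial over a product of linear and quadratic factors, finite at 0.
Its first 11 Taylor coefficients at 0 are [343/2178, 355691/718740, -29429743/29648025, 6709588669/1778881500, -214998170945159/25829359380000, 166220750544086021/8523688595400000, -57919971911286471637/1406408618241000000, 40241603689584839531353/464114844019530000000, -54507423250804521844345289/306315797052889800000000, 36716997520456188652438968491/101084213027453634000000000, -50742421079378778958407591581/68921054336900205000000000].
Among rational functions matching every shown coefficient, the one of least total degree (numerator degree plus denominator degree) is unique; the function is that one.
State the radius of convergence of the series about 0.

No rational of total degree below 9 reproduces all 11 coefficients; solving the [1/8] Pade equations on them gives f(x) = (34*x/11 + 5/9)/((x**2 - 4*x/3 - 10/11)*(x**2 - x/2 - 11/7)**3), whose expansion matches every shown term.
Denominator factor (x**2 - x/2 - 11/7)^3: discriminant 183/28, real irrational roots 1/4 + (1/28)*sqrt(1281) and 1/4 - (1/28)*sqrt(1281); poles of order 3, moduli 1/4 + (1/28)*sqrt(1281) and -1/4 + (1/28)*sqrt(1281).
Denominator factor (x**2 - 4*x/3 - 10/11): discriminant 536/99, real irrational roots 2/3 + (1/33)*sqrt(1474) and 2/3 - (1/33)*sqrt(1474); poles of order 1, moduli 2/3 + (1/33)*sqrt(1474) and -2/3 + (1/33)*sqrt(1474).
The radius of convergence is the smallest modulus among the singular points: -2/3 + (1/33)*sqrt(1474).

The radius of convergence is -2/3 + (1/33)*sqrt(1474).


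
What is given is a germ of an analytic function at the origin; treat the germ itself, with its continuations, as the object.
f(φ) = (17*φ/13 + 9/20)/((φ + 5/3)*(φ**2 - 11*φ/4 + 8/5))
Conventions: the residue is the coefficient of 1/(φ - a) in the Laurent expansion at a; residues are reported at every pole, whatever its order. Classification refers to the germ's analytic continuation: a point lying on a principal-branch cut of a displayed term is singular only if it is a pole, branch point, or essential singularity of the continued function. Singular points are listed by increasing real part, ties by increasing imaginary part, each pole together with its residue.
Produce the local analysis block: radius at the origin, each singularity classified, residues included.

Denominator factor (φ**2 - 11*φ/4 + 8/5): discriminant 93/80, real irrational roots 11/8 + (1/40)*sqrt(465) and 11/8 - (1/40)*sqrt(465); poles of order 1, moduli 11/8 + (1/40)*sqrt(465) and 11/8 - (1/40)*sqrt(465).
Denominator factor (φ + 5/3): pole of order 1 at -5/3, modulus 5/3.
The radius of convergence is the smallest modulus among the singular points: 11/8 - (1/40)*sqrt(465).
At the order-1 pole -5/3 set g(φ) = (φ - (-5/3))*f(φ) = (17*φ/13 + 9/20)/(φ**2 - 11*φ/4 + 8/5).
Simple pole: residue = g(a) at a = -5/3, which is -4047/20969.
The factor φ**2 - 11*φ/4 + 8/5 splits as (φ - a)(φ - a') with a = 11/8 - (1/40)*sqrt(465), a' = 11/8 + (1/40)*sqrt(465). At the order-1 pole a set g(φ) = (φ - a)*f(φ) = [(17*φ/13 + 9/20)/(φ + 5/3)] / (φ - a').
Simple pole: residue = g(a) at a = 11/8 - (1/40)*sqrt(465), which is 4047/41938 - (40297/1300078)*sqrt(465).
The factor φ**2 - 11*φ/4 + 8/5 splits as (φ - a)(φ - a') with a = 11/8 + (1/40)*sqrt(465), a' = 11/8 - (1/40)*sqrt(465). At the order-1 pole a set g(φ) = (φ - a)*f(φ) = [(17*φ/13 + 9/20)/(φ + 5/3)] / (φ - a').
Simple pole: residue = g(a) at a = 11/8 + (1/40)*sqrt(465), which is 4047/41938 + (40297/1300078)*sqrt(465).
List the singular points by increasing real part (a conjugate pair: the negative imaginary part first).

Radius of convergence at 0: 11/8 - (1/40)*sqrt(465).
At -5/3: a pole of order 1; residue -4047/20969.
At 11/8 - (1/40)*sqrt(465): a pole of order 1; residue 4047/41938 - (40297/1300078)*sqrt(465).
At 11/8 + (1/40)*sqrt(465): a pole of order 1; residue 4047/41938 + (40297/1300078)*sqrt(465).


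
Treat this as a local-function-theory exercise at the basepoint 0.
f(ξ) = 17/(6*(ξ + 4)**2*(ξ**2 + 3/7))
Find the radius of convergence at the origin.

The radius of convergence is (1/7)*sqrt(21).

Denominator factor (ξ**2 + 3/7): discriminant -12/7, complex-conjugate roots ((1/7)*sqrt(21))*i and -((1/7)*sqrt(21))*i; poles of order 1, moduli (1/7)*sqrt(21) and (1/7)*sqrt(21).
Denominator factor (ξ + 4)^2: pole of order 2 at -4, modulus 4.
The radius of convergence is the smallest modulus among the singular points: (1/7)*sqrt(21).


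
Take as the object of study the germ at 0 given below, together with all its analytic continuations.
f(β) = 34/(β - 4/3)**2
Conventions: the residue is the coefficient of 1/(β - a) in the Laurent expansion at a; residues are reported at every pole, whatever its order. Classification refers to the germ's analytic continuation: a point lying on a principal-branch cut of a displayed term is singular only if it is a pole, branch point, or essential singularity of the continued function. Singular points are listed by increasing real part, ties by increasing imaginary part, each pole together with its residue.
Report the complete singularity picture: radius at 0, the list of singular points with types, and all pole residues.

Denominator factor (β - 4/3)^2: pole of order 2 at 4/3, modulus 4/3.
The radius of convergence is the smallest modulus among the singular points: 4/3.
At the order-2 pole 4/3 set g(β) = (β - (4/3))^2*f(β) = 34.
Order-2 pole: residue = g'(a); g'(4/3) = 0, so the residue is 0.

Radius of convergence at 0: 4/3.
At 4/3: a pole of order 2; residue 0.


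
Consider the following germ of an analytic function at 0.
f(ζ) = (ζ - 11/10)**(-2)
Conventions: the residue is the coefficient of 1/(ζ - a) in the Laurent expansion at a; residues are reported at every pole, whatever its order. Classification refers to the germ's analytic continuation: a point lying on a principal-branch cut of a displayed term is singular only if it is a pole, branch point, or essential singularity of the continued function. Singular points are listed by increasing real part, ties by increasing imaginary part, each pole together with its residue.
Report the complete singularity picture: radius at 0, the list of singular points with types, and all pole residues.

Radius of convergence at 0: 11/10.
At 11/10: a pole of order 2; residue 0.

Denominator factor (ζ - 11/10)^2: pole of order 2 at 11/10, modulus 11/10.
The radius of convergence is the smallest modulus among the singular points: 11/10.
At the order-2 pole 11/10 set g(ζ) = (ζ - (11/10))^2*f(ζ) = 1.
Order-2 pole: residue = g'(a); g'(11/10) = 0, so the residue is 0.


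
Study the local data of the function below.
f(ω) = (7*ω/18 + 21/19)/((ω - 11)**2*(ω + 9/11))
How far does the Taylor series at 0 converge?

Denominator factor (ω + 9/11): pole of order 1 at -9/11, modulus 9/11.
Denominator factor (ω - 11)^2: pole of order 2 at 11, modulus 11.
The radius of convergence is the smallest modulus among the singular points: 9/11.

The radius of convergence is 9/11.


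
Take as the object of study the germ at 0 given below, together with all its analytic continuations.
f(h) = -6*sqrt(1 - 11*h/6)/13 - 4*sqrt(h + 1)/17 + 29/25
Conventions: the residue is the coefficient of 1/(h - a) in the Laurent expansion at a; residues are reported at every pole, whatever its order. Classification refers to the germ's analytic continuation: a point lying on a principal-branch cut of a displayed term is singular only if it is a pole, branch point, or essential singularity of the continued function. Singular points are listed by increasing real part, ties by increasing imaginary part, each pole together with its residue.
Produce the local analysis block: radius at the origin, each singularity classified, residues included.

Branch term (-4/17)*sqrt(1 - h/(-1)): its argument vanishes at h = -1, a square-root branch point, modulus 1.
Branch term (-6/13)*sqrt(1 - h/(6/11)): its argument vanishes at h = 6/11, a square-root branch point, modulus 6/11.
The radius of convergence is the smallest modulus among the singular points: 6/11.
List the singular points by increasing real part (a conjugate pair: the negative imaginary part first).

Radius of convergence at 0: 6/11.
At -1: an algebraic (square-root) branch point.
At 6/11: an algebraic (square-root) branch point.


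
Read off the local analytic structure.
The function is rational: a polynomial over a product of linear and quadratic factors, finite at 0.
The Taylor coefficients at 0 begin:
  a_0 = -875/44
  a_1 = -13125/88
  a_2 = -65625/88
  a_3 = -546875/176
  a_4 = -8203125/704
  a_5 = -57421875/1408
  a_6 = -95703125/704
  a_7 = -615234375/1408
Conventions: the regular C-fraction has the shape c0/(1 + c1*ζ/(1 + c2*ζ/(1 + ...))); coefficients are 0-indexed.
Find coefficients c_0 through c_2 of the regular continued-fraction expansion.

Taylor coefficients (read off): a_0 = -875/44, a_1 = -13125/88, a_2 = -65625/88.
c0 = a_0 = -875/44. Peel one level at a time: if S = 1 + c*ζ/S' with S'(0) = 1, then c is the ζ-coefficient of S and S' = c*ζ/(S - 1).
S_1 = c0/f = 1 + (-15/2)*ζ + (75/4)*ζ^2 + ...; c1 = -15/2.
S_2 = c1*ζ/(S_1 - 1) = 1 + (5/2)*ζ + ...; c2 = 5/2.

The regular C-fraction coefficients are [-875/44, -15/2, 5/2].


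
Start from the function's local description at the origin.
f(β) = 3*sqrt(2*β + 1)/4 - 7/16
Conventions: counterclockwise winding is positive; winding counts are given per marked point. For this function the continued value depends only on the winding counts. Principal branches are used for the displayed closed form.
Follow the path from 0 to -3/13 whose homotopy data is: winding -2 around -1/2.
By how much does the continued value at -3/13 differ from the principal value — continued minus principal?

The rational part is single-valued and drops out of the difference; each branch term changes only by its own monodromy.
(3/4)*sqrt(1 - β/(-1/2)): winding -2 is even, the square root returns to the same sheet, contribution 0.
Summing the contributions at β = -3/13 gives 0.

Continued minus principal equals 0.


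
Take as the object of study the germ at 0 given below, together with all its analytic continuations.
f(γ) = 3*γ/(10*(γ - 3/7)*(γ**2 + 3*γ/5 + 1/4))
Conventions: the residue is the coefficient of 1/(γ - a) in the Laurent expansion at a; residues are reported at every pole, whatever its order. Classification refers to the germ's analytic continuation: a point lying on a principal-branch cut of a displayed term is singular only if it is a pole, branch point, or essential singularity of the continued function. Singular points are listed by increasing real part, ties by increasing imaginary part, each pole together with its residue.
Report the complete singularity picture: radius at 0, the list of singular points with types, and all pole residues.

Denominator factor (γ - 3/7): pole of order 1 at 3/7, modulus 3/7.
Denominator factor (γ**2 + 3*γ/5 + 1/4): discriminant -16/25, complex-conjugate roots (-3/10) + (2/5)*i and (-3/10) - (2/5)*i; poles of order 1, moduli 1/2 and 1/2.
The radius of convergence is the smallest modulus among the singular points: 3/7.
The factor γ**2 + 3*γ/5 + 1/4 splits as (γ - a)(γ - a') with a = (-3/10) - (2/5)*i, a' = (-3/10) + (2/5)*i. At the order-1 pole a set g(γ) = (γ - a)*f(γ) = [3*γ/(10*(γ - 3/7))] / (γ - a').
Simple pole: residue = g(a) at a = (-3/10) - (2/5)*i, which is (-63/677) + (1113/5416)*i.
The factor γ**2 + 3*γ/5 + 1/4 splits as (γ - a)(γ - a') with a = (-3/10) + (2/5)*i, a' = (-3/10) - (2/5)*i. At the order-1 pole a set g(γ) = (γ - a)*f(γ) = [3*γ/(10*(γ - 3/7))] / (γ - a').
Simple pole: residue = g(a) at a = (-3/10) + (2/5)*i, which is (-63/677) - (1113/5416)*i.
At the order-1 pole 3/7 set g(γ) = (γ - (3/7))*f(γ) = 3*γ/(10*(γ**2 + 3*γ/5 + 1/4)).
Simple pole: residue = g(a) at a = 3/7, which is 126/677.
List the singular points by increasing real part (a conjugate pair: the negative imaginary part first).

Radius of convergence at 0: 3/7.
At (-3/10) - (2/5)*i: a pole of order 1; residue (-63/677) + (1113/5416)*i.
At (-3/10) + (2/5)*i: a pole of order 1; residue (-63/677) - (1113/5416)*i.
At 3/7: a pole of order 1; residue 126/677.


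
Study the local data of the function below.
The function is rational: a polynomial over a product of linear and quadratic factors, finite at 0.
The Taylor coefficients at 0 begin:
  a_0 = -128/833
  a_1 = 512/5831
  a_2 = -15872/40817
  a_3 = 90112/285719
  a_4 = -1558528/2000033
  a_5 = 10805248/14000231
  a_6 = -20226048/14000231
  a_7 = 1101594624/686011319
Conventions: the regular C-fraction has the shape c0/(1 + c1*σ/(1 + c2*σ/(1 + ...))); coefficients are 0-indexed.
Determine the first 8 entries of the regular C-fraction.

Taylor coefficients (read off): a_0 = -128/833, a_1 = 512/5831, a_2 = -15872/40817, a_3 = 90112/285719, a_4 = -1558528/2000033, a_5 = 10805248/14000231, a_6 = -20226048/14000231, a_7 = 1101594624/686011319.
c0 = a_0 = -128/833. Peel one level at a time: if S = 1 + c*σ/S' with S'(0) = 1, then c is the σ-coefficient of S and S' = c*σ/(S - 1).
S_1 = c0/f = 1 + (4/7)*σ + (-108/49)*σ^2 + ...; c1 = 4/7.
S_2 = c1*σ/(S_1 - 1) = 1 + (27/7)*σ + (785/49)*σ^2 + ...; c2 = 27/7.
S_3 = c2*σ/(S_2 - 1) = 1 + (-785/189)*σ + (496/729)*σ^2 + ...; c3 = -785/189.
S_4 = c3*σ/(S_3 - 1) = 1 + (3472/21195)*σ + (-39424/616225)*σ^2 + ...; c4 = 3472/21195.
S_5 = c4*σ/(S_4 - 1) = 1 + (9504/24335)*σ + (-432/961)*σ^2 + ...; c5 = 9504/24335.
S_6 = c5*σ/(S_5 - 1) = 1 + (785/682)*σ + (785/484)*σ^2 + ...; c6 = 785/682.
S_7 = c6*σ/(S_6 - 1) = 1 + (-31/22)*σ + ...; c7 = -31/22.

The regular C-fraction coefficients are [-128/833, 4/7, 27/7, -785/189, 3472/21195, 9504/24335, 785/682, -31/22].


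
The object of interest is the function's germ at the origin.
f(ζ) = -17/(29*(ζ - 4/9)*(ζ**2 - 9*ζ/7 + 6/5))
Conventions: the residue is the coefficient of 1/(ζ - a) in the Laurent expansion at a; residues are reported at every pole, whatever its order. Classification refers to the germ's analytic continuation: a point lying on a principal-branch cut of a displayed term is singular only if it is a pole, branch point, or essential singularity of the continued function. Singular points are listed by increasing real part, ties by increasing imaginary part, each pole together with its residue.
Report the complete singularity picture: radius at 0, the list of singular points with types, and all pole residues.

Radius of convergence at 0: 4/9.
At 4/9: a pole of order 1; residue -48195/67918.
At (9/14) - ((1/70)*sqrt(3855))*i: a pole of order 1; residue (48195/135836) - ((44625/34909852)*sqrt(3855))*i.
At (9/14) + ((1/70)*sqrt(3855))*i: a pole of order 1; residue (48195/135836) + ((44625/34909852)*sqrt(3855))*i.

Denominator factor (ζ - 4/9): pole of order 1 at 4/9, modulus 4/9.
Denominator factor (ζ**2 - 9*ζ/7 + 6/5): discriminant -771/245, complex-conjugate roots (9/14) + ((1/70)*sqrt(3855))*i and (9/14) - ((1/70)*sqrt(3855))*i; poles of order 1, moduli (1/5)*sqrt(30) and (1/5)*sqrt(30).
The radius of convergence is the smallest modulus among the singular points: 4/9.
At the order-1 pole 4/9 set g(ζ) = (ζ - (4/9))*f(ζ) = -17/(29*(ζ**2 - 9*ζ/7 + 6/5)).
Simple pole: residue = g(a) at a = 4/9, which is -48195/67918.
The factor ζ**2 - 9*ζ/7 + 6/5 splits as (ζ - a)(ζ - a') with a = (9/14) - ((1/70)*sqrt(3855))*i, a' = (9/14) + ((1/70)*sqrt(3855))*i. At the order-1 pole a set g(ζ) = (ζ - a)*f(ζ) = [-17/(29*(ζ - 4/9))] / (ζ - a').
Simple pole: residue = g(a) at a = (9/14) - ((1/70)*sqrt(3855))*i, which is (48195/135836) - ((44625/34909852)*sqrt(3855))*i.
The factor ζ**2 - 9*ζ/7 + 6/5 splits as (ζ - a)(ζ - a') with a = (9/14) + ((1/70)*sqrt(3855))*i, a' = (9/14) - ((1/70)*sqrt(3855))*i. At the order-1 pole a set g(ζ) = (ζ - a)*f(ζ) = [-17/(29*(ζ - 4/9))] / (ζ - a').
Simple pole: residue = g(a) at a = (9/14) + ((1/70)*sqrt(3855))*i, which is (48195/135836) + ((44625/34909852)*sqrt(3855))*i.
List the singular points by increasing real part (a conjugate pair: the negative imaginary part first).


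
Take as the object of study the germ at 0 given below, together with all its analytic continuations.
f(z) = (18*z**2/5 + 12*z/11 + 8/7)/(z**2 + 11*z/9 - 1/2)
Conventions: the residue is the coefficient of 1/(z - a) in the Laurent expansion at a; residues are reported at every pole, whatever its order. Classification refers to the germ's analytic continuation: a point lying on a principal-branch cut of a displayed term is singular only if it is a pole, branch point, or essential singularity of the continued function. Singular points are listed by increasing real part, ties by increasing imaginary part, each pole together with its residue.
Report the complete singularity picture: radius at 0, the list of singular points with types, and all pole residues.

Denominator factor (z**2 + 11*z/9 - 1/2): discriminant 283/81, real irrational roots -11/18 + (1/18)*sqrt(283) and -11/18 - (1/18)*sqrt(283); poles of order 1, moduli -11/18 + (1/18)*sqrt(283) and 11/18 + (1/18)*sqrt(283).
The radius of convergence is the smallest modulus among the singular points: -11/18 + (1/18)*sqrt(283).
The factor z**2 + 11*z/9 - 1/2 splits as (z - a)(z - a') with a = -11/18 - (1/18)*sqrt(283), a' = -11/18 + (1/18)*sqrt(283). At the order-1 pole a set g(z) = (z - a)*f(z) = [18*z**2/5 + 12*z/11 + 8/7] / (z - a').
Simple pole: residue = g(a) at a = -11/18 - (1/18)*sqrt(283), which is -91/55 - (1564/9905)*sqrt(283).
The factor z**2 + 11*z/9 - 1/2 splits as (z - a)(z - a') with a = -11/18 + (1/18)*sqrt(283), a' = -11/18 - (1/18)*sqrt(283). At the order-1 pole a set g(z) = (z - a)*f(z) = [18*z**2/5 + 12*z/11 + 8/7] / (z - a').
Simple pole: residue = g(a) at a = -11/18 + (1/18)*sqrt(283), which is -91/55 + (1564/9905)*sqrt(283).
List the singular points by increasing real part (a conjugate pair: the negative imaginary part first).

Radius of convergence at 0: -11/18 + (1/18)*sqrt(283).
At -11/18 - (1/18)*sqrt(283): a pole of order 1; residue -91/55 - (1564/9905)*sqrt(283).
At -11/18 + (1/18)*sqrt(283): a pole of order 1; residue -91/55 + (1564/9905)*sqrt(283).


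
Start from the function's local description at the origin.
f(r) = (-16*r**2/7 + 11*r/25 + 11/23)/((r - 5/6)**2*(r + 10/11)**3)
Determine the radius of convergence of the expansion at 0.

The radius of convergence is 5/6.

Denominator factor (r - 5/6)^2: pole of order 2 at 5/6, modulus 5/6.
Denominator factor (r + 10/11)^3: pole of order 3 at -10/11, modulus 10/11.
The radius of convergence is the smallest modulus among the singular points: 5/6.


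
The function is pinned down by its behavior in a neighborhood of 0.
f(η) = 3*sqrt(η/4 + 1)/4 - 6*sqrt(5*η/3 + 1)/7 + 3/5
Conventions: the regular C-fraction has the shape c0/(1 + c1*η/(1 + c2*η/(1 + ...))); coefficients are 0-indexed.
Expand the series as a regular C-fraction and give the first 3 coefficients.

The regular C-fraction coefficients are [69/140, 695/552, -40353/51152].

Taylor coefficients (expand at 0): a_0 = 69/140, a_1 = -139/224, a_2 = 3137/10752.
c0 = a_0 = 69/140. Peel one level at a time: if S = 1 + c*η/S' with S'(0) = 1, then c is the η-coefficient of S and S' = c*η/(S - 1).
S_1 = c0/f = 1 + (695/552)*η + (67255/67712)*η^2 + ...; c1 = 695/552.
S_2 = c1*η/(S_1 - 1) = 1 + (-40353/51152)*η + ...; c2 = -40353/51152.


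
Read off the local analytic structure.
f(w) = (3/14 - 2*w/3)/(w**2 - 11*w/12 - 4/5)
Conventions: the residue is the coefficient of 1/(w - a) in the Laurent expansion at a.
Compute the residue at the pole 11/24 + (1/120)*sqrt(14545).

The factor w**2 - 11*w/12 - 4/5 splits as (w - a)(w - a') with a = 11/24 + (1/120)*sqrt(14545), a' = 11/24 - (1/120)*sqrt(14545). At the order-1 pole a set g(w) = (w - a)*f(w) = [3/14 - 2*w/3] / (w - a').
Simple pole: residue = g(a) at a = 11/24 + (1/120)*sqrt(14545), which is -1/3 - (23/61089)*sqrt(14545).

The residue is -1/3 - (23/61089)*sqrt(14545).


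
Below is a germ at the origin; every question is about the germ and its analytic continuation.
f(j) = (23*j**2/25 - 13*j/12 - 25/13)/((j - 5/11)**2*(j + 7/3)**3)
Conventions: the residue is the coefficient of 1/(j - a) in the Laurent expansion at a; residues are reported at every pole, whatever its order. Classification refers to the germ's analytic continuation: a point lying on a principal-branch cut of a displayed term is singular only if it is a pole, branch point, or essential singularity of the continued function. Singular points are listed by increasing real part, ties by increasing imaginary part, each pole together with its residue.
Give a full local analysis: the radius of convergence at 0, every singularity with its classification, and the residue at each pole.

Radius of convergence at 0: 5/11.
At -7/3: a pole of order 3; residue -1846254663/18626216960.
At 5/11: a pole of order 2; residue 1846254663/18626216960.

Denominator factor (j - 5/11)^2: pole of order 2 at 5/11, modulus 5/11.
Denominator factor (j + 7/3)^3: pole of order 3 at -7/3, modulus 7/3.
The radius of convergence is the smallest modulus among the singular points: 5/11.
At the order-3 pole -7/3 set g(j) = (j - (-7/3))^3*f(j) = (23*j**2/25 - 13*j/12 - 25/13)/(j - 5/11)**2.
Order-3 pole: residue = g''(a)/2; g''(-7/3) = -1846254663/9313108480, so the residue is -1846254663/18626216960.
At the order-2 pole 5/11 set g(j) = (j - (5/11))^2*f(j) = (23*j**2/25 - 13*j/12 - 25/13)/(j + 7/3)**3.
Order-2 pole: residue = g'(a); g'(5/11) = 1846254663/18626216960, so the residue is 1846254663/18626216960.
List the singular points by increasing real part (a conjugate pair: the negative imaginary part first).


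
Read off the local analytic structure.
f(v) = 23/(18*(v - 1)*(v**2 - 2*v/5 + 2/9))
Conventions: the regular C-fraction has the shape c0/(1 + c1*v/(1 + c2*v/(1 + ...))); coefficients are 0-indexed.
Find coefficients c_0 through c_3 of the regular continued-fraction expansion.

The regular C-fraction coefficients are [-23/4, -14/5, 9/4, -43/28].

Taylor coefficients (expand at 0): a_0 = -23/4, a_1 = -161/10, a_2 = -1771/200, a_3 = 50761/1000.
c0 = a_0 = -23/4. Peel one level at a time: if S = 1 + c*v/S' with S'(0) = 1, then c is the v-coefficient of S and S' = c*v/(S - 1).
S_1 = c0/f = 1 + (-14/5)*v + (63/10)*v^2 + ...; c1 = -14/5.
S_2 = c1*v/(S_1 - 1) = 1 + (9/4)*v + (387/112)*v^2 + ...; c2 = 9/4.
S_3 = c2*v/(S_2 - 1) = 1 + (-43/28)*v + ...; c3 = -43/28.


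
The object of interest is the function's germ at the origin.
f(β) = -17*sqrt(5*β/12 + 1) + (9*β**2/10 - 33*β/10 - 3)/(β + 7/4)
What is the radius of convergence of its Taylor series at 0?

Denominator factor (β + 7/4): pole of order 1 at -7/4, modulus 7/4.
Branch term (-17)*sqrt(1 - β/(-12/5)): its argument vanishes at β = -12/5, a square-root branch point, modulus 12/5.
The radius of convergence is the smallest modulus among the singular points: 7/4.

The radius of convergence is 7/4.


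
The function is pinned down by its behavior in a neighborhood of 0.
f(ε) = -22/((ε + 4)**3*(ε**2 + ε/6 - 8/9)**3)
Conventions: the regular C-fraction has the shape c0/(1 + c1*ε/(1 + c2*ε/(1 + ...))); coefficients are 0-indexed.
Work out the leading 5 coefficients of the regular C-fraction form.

Taylor coefficients (expand at 0): a_0 = 8019/16384, a_1 = -24057/262144, a_2 = 3632607/2097152, a_3 = -617463/33554432, a_4 = 4291696629/1073741824.
c0 = a_0 = 8019/16384. Peel one level at a time: if S = 1 + c*ε/S' with S'(0) = 1, then c is the ε-coefficient of S and S' = c*ε/(S - 1).
S_1 = c0/f = 1 + (3/16)*ε + (-897/256)*ε^2 + ...; c1 = 3/16.
S_2 = c1*ε/(S_1 - 1) = 1 + (299/16)*ε + (136729/384)*ε^2 + ...; c2 = 299/16.
S_3 = c2*ε/(S_2 - 1) = 1 + (-136729/7176)*ε + (262797661/205979904)*ε^2 + ...; c3 = -136729/7176.
S_4 = c3*ε/(S_3 - 1) = 1 + (262797661/3924669216)*ε + ...; c4 = 262797661/3924669216.

The regular C-fraction coefficients are [8019/16384, 3/16, 299/16, -136729/7176, 262797661/3924669216].


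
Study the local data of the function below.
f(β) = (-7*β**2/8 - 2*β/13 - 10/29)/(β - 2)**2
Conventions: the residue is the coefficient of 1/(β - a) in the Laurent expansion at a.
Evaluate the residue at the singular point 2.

The residue is -95/26.

At the order-2 pole 2 set g(β) = (β - (2))^2*f(β) = -7*β**2/8 - 2*β/13 - 10/29.
Order-2 pole: residue = g'(a); g'(2) = -95/26, so the residue is -95/26.


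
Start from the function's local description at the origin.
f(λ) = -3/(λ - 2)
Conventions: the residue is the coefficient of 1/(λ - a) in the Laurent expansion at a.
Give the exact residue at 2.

The residue is -3.

At the order-1 pole 2 set g(λ) = (λ - (2))*f(λ) = -3.
Simple pole: residue = g(a) at a = 2, which is -3.


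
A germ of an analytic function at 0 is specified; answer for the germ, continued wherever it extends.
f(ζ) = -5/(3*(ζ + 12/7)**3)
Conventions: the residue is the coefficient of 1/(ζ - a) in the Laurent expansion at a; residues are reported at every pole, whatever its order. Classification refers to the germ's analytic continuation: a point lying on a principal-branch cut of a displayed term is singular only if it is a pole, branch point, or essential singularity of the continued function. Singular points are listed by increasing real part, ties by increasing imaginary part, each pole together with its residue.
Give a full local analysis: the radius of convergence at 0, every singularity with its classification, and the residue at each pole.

Radius of convergence at 0: 12/7.
At -12/7: a pole of order 3; residue 0.

Denominator factor (ζ + 12/7)^3: pole of order 3 at -12/7, modulus 12/7.
The radius of convergence is the smallest modulus among the singular points: 12/7.
At the order-3 pole -12/7 set g(ζ) = (ζ - (-12/7))^3*f(ζ) = -5/3.
Order-3 pole: residue = g''(a)/2; g''(-12/7) = 0, so the residue is 0.


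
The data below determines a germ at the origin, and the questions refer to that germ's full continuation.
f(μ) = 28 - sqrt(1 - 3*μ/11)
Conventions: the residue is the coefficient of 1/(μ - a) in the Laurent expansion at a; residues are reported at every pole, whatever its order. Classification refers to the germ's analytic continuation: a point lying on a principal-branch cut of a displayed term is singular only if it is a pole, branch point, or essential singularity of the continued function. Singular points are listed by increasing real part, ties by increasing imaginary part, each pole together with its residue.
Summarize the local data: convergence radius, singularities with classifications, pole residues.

Radius of convergence at 0: 11/3.
At 11/3: an algebraic (square-root) branch point.

Branch term (-1)*sqrt(1 - μ/(11/3)): its argument vanishes at μ = 11/3, a square-root branch point, modulus 11/3.
The radius of convergence is the smallest modulus among the singular points: 11/3.


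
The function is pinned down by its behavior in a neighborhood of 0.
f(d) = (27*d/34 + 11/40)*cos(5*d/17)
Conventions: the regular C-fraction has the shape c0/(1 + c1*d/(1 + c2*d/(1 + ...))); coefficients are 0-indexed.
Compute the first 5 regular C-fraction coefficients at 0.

Taylor coefficients (expand at 0): a_0 = 11/40, a_1 = 27/34, a_2 = -55/4624, a_3 = -675/19652, a_4 = 1375/16036032.
c0 = a_0 = 11/40. Peel one level at a time: if S = 1 + c*d/S' with S'(0) = 1, then c is the d-coefficient of S and S' = c*d/(S - 1).
S_1 = c0/f = 1 + (-540/187)*d + (586225/69938)*d^2 + ...; c1 = -540/187.
S_2 = c1*d/(S_1 - 1) = 1 + (117245/40392)*d + (586225/13483584)*d^2 + ...; c2 = 117245/40392.
S_3 = c2*d/(S_2 - 1) = 1 + (-55/3672)*d + (-15125/81321132)*d^2 + ...; c3 = -55/3672.
S_4 = c3*d/(S_3 - 1) = 1 + (-4950/398633)*d + ...; c4 = -4950/398633.

The regular C-fraction coefficients are [11/40, -540/187, 117245/40392, -55/3672, -4950/398633].


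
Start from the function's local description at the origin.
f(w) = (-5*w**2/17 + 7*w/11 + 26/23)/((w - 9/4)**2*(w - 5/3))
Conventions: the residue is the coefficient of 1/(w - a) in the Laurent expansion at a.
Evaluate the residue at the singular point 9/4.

At the order-2 pole 9/4 set g(w) = (w - (9/4))^2*f(w) = (-5*w**2/17 + 7*w/11 + 26/23)/(w - 5/3).
Order-2 pole: residue = g'(a); g'(9/4) = -912993/210749, so the residue is -912993/210749.

The residue is -912993/210749.


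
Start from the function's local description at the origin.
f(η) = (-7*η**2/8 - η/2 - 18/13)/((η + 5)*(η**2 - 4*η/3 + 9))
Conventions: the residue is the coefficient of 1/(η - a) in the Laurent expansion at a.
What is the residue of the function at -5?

At the order-1 pole -5 set g(η) = (η - (-5))*f(η) = (-7*η**2/8 - η/2 - 18/13)/(η**2 - 4*η/3 + 9).
Simple pole: residue = g(a) at a = -5, which is -6477/12688.

The residue is -6477/12688.


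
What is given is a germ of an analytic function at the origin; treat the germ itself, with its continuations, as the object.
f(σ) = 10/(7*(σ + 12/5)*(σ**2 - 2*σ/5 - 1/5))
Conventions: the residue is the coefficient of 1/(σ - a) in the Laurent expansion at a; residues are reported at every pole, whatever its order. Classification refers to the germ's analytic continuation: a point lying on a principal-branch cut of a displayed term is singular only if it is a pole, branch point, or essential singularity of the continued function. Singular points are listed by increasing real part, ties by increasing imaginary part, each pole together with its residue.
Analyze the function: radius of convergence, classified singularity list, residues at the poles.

Denominator factor (σ**2 - 2*σ/5 - 1/5): discriminant 24/25, real irrational roots 1/5 + (1/5)*sqrt(6) and 1/5 - (1/5)*sqrt(6); poles of order 1, moduli 1/5 + (1/5)*sqrt(6) and -1/5 + (1/5)*sqrt(6).
Denominator factor (σ + 12/5): pole of order 1 at -12/5, modulus 12/5.
The radius of convergence is the smallest modulus among the singular points: -1/5 + (1/5)*sqrt(6).
At the order-1 pole -12/5 set g(σ) = (σ - (-12/5))*f(σ) = 10/(7*(σ**2 - 2*σ/5 - 1/5)).
Simple pole: residue = g(a) at a = -12/5, which is 250/1141.
The factor σ**2 - 2*σ/5 - 1/5 splits as (σ - a)(σ - a') with a = 1/5 - (1/5)*sqrt(6), a' = 1/5 + (1/5)*sqrt(6). At the order-1 pole a set g(σ) = (σ - a)*f(σ) = [10/(7*(σ + 12/5))] / (σ - a').
Simple pole: residue = g(a) at a = 1/5 - (1/5)*sqrt(6), which is -125/1141 - (1625/6846)*sqrt(6).
The factor σ**2 - 2*σ/5 - 1/5 splits as (σ - a)(σ - a') with a = 1/5 + (1/5)*sqrt(6), a' = 1/5 - (1/5)*sqrt(6). At the order-1 pole a set g(σ) = (σ - a)*f(σ) = [10/(7*(σ + 12/5))] / (σ - a').
Simple pole: residue = g(a) at a = 1/5 + (1/5)*sqrt(6), which is -125/1141 + (1625/6846)*sqrt(6).
List the singular points by increasing real part (a conjugate pair: the negative imaginary part first).

Radius of convergence at 0: -1/5 + (1/5)*sqrt(6).
At -12/5: a pole of order 1; residue 250/1141.
At 1/5 - (1/5)*sqrt(6): a pole of order 1; residue -125/1141 - (1625/6846)*sqrt(6).
At 1/5 + (1/5)*sqrt(6): a pole of order 1; residue -125/1141 + (1625/6846)*sqrt(6).


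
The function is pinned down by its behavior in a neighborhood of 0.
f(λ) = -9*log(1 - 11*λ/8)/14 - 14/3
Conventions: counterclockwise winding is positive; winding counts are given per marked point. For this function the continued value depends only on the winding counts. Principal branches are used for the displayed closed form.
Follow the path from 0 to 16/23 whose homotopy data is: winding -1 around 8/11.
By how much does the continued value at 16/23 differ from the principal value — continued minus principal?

The rational part is single-valued and drops out of the difference; each branch term changes only by its own monodromy.
(-9/14)*log(1 - λ/(8/11)): each positive loop around 8/11 adds 2*pi*i to the log, so winding -1 contributes (-9/14)*(-1)*2*pi*i = (9/7)*pi*i.
Summing the contributions at λ = 16/23 gives (9/7)*pi*i.

Continued minus principal equals (9/7)*pi*i.


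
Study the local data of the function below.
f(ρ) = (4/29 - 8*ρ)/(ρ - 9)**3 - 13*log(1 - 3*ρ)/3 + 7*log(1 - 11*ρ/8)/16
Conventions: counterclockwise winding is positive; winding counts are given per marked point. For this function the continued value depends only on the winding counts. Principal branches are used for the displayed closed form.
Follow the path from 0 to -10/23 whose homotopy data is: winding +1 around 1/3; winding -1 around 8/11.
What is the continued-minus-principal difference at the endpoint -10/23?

Continued minus principal equals -(229/24)*pi*i.

The rational part is single-valued and drops out of the difference; each branch term changes only by its own monodromy.
(-13/3)*log(1 - ρ/(1/3)): each positive loop around 1/3 adds 2*pi*i to the log, so winding +1 contributes (-13/3)*(1)*2*pi*i = -(26/3)*pi*i.
(7/16)*log(1 - ρ/(8/11)): each positive loop around 8/11 adds 2*pi*i to the log, so winding -1 contributes (7/16)*(-1)*2*pi*i = -(7/8)*pi*i.
Summing the contributions at ρ = -10/23 gives -(229/24)*pi*i.


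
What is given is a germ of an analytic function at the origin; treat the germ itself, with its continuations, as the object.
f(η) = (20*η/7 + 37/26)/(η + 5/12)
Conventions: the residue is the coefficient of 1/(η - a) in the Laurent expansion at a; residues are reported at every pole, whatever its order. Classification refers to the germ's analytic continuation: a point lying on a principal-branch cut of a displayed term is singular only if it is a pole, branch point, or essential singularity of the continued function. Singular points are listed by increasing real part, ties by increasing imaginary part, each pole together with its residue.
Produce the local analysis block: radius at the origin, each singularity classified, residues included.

Radius of convergence at 0: 5/12.
At -5/12: a pole of order 1; residue 127/546.

Denominator factor (η + 5/12): pole of order 1 at -5/12, modulus 5/12.
The radius of convergence is the smallest modulus among the singular points: 5/12.
At the order-1 pole -5/12 set g(η) = (η - (-5/12))*f(η) = 20*η/7 + 37/26.
Simple pole: residue = g(a) at a = -5/12, which is 127/546.


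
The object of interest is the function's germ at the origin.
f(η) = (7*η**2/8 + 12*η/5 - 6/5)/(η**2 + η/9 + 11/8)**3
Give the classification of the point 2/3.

The point is a regular point.

Denominator factors: η**2 + η/9 + 11/8 = 409/216 at η = 2/3 — none vanishes.
So the germ continues analytically to 2/3.


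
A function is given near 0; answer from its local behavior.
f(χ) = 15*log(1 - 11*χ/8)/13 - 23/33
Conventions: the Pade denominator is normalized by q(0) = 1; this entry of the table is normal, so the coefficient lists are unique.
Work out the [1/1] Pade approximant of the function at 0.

The Pade approximant has numerator coefficients [-23/33, -691/624]; denominator coefficients [1, -11/16].

Taylor coefficients needed (expand at 0): a_0 = -23/33, a_1 = -165/104, a_2 = -1815/1664.
Write the denominator as Q(χ) = 1 + q1*χ. Requiring Q*f - P = O(χ^3) with deg P <= 1 kills the coefficients of χ^2..χ^2 in Q*f:
  χ^2: a_2 + q1*a_1 = 0, i.e. -1815/1664 + (-165/104)*q1 = 0.
Solving this linear system: q1 = -11/16.
The numerator is Q*f truncated at degree 1: P0 = a_0 = -23/33; P1 = a_1 + q1*a_0 = -691/624.


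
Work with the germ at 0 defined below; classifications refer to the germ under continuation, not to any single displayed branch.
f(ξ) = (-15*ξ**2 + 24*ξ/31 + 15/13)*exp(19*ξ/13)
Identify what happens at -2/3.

There is no denominator, hence no pole anywhere.
The factor exp(19*ξ/13) is entire.
So the germ continues analytically to -2/3.

The point is a regular point.


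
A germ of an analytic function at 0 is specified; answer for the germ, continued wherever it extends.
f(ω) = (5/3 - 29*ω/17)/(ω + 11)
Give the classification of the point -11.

The denominator factor ω + 11 vanishes at -11 and appears to the power 1; the numerator there equals 1042/51, nonzero, and no other factor vanishes.
Hence a pole whose order is the multiplicity, 1.

The point is a pole of order 1.


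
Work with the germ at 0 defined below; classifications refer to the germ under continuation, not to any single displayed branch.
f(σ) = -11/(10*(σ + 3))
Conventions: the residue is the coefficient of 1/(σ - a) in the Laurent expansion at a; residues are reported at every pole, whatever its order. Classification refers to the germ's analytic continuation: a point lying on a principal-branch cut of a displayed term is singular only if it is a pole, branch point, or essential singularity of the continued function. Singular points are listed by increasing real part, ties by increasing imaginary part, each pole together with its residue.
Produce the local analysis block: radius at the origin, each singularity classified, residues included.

Denominator factor (σ + 3): pole of order 1 at -3, modulus 3.
The radius of convergence is the smallest modulus among the singular points: 3.
At the order-1 pole -3 set g(σ) = (σ - (-3))*f(σ) = -11/10.
Simple pole: residue = g(a) at a = -3, which is -11/10.

Radius of convergence at 0: 3.
At -3: a pole of order 1; residue -11/10.
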